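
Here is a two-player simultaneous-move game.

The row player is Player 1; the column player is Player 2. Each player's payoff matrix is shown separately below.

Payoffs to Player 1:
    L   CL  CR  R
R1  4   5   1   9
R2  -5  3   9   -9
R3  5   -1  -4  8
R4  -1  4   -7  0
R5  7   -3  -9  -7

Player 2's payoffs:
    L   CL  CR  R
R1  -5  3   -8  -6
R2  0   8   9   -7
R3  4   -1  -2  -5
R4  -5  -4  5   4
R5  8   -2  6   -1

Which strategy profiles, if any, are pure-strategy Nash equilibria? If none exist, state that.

Pure-strategy Nash equilibria: (R1, CL); (R2, CR); (R5, L)

Player 1 against L: payoffs 4, -5, 5, -1, 7 → best response R5.
Player 1 against CL: payoffs 5, 3, -1, 4, -3 → best response R1.
Player 1 against CR: payoffs 1, 9, -4, -7, -9 → best response R2.
Player 1 against R: payoffs 9, -9, 8, 0, -7 → best response R1.
Player 2 against R1: payoffs -5, 3, -8, -6 → best response CL.
Player 2 against R2: payoffs 0, 8, 9, -7 → best response CR.
Player 2 against R3: payoffs 4, -1, -2, -5 → best response L.
Player 2 against R4: payoffs -5, -4, 5, 4 → best response CR.
Player 2 against R5: payoffs 8, -2, 6, -1 → best response L.
Mutual best responses: (R1, CL); (R2, CR); (R5, L).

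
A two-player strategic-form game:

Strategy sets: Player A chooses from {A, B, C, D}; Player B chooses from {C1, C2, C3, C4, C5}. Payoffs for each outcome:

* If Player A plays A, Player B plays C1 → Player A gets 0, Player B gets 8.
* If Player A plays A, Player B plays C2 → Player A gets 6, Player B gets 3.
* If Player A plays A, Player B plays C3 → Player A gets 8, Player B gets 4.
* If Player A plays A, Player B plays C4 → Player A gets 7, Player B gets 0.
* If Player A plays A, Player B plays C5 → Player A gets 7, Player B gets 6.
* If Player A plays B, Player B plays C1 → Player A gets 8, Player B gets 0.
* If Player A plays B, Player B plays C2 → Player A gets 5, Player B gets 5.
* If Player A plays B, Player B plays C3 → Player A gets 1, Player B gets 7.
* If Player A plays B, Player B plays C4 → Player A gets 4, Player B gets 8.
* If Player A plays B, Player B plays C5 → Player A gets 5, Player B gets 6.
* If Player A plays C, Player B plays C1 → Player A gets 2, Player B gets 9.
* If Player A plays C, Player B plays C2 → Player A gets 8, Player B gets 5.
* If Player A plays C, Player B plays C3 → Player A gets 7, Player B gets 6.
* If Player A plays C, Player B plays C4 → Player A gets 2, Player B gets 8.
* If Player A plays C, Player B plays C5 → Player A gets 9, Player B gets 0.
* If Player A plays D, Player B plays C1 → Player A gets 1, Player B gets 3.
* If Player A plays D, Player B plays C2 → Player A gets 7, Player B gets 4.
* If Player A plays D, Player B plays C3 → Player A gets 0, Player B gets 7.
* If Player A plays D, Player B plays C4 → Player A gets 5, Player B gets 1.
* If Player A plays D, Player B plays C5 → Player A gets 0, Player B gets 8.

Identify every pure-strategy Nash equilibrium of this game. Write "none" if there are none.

For each player, find the best response to each opponent profile; mutual best responses are the pure NE.
Player A against C1: payoffs 0, 8, 2, 1 → best response B.
Player A against C2: payoffs 6, 5, 8, 7 → best response C.
Player A against C3: payoffs 8, 1, 7, 0 → best response A.
Player A against C4: payoffs 7, 4, 2, 5 → best response A.
Player A against C5: payoffs 7, 5, 9, 0 → best response C.
Player B against A: payoffs 8, 3, 4, 0, 6 → best response C1.
Player B against B: payoffs 0, 5, 7, 8, 6 → best response C4.
Player B against C: payoffs 9, 5, 6, 8, 0 → best response C1.
Player B against D: payoffs 3, 4, 7, 1, 8 → best response C5.
No profile is a mutual best response for all players.

There is no pure-strategy Nash equilibrium.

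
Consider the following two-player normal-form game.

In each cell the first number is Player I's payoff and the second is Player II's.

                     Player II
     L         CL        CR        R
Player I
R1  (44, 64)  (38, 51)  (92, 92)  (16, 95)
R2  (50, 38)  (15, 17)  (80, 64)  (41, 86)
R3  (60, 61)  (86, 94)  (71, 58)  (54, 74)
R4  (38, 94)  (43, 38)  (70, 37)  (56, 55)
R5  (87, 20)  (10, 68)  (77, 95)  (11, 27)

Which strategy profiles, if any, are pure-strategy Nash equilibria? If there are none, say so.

The unique pure-strategy Nash equilibrium is (R3, CL).

Player I against L: payoffs 44, 50, 60, 38, 87 → best response R5.
Player I against CL: payoffs 38, 15, 86, 43, 10 → best response R3.
Player I against CR: payoffs 92, 80, 71, 70, 77 → best response R1.
Player I against R: payoffs 16, 41, 54, 56, 11 → best response R4.
Player II against R1: payoffs 64, 51, 92, 95 → best response R.
Player II against R2: payoffs 38, 17, 64, 86 → best response R.
Player II against R3: payoffs 61, 94, 58, 74 → best response CL.
Player II against R4: payoffs 94, 38, 37, 55 → best response L.
Player II against R5: payoffs 20, 68, 95, 27 → best response CR.
Mutual best responses: (R3, CL).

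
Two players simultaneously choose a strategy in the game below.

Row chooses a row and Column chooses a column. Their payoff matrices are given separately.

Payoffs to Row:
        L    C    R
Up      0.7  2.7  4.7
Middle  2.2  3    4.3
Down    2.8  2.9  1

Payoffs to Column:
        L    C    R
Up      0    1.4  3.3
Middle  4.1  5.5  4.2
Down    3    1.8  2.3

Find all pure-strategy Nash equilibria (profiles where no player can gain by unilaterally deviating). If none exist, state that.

Pure-strategy Nash equilibria: (Up, R) and (Middle, C) and (Down, L)

Check each profile: it is a Nash equilibrium iff no player can strictly gain by switching unilaterally.
(Up, L): Row can switch to Middle (0.7 → 2.2). Not NE.
(Up, C): Row can switch to Middle (2.7 → 3). Not NE.
(Up, R): Row gets 4.7, best alternative 4.3; Column gets 3.3, best alternative 1.4. No profitable deviation — NE.
(Middle, L): Row can switch to Down (2.2 → 2.8). Not NE.
(Middle, C): Row gets 3, best alternative 2.9; Column gets 5.5, best alternative 4.2. No profitable deviation — NE.
(Middle, R): Row can switch to Up (4.3 → 4.7). Not NE.
(Down, L): Row gets 2.8, best alternative 2.2; Column gets 3, best alternative 2.3. No profitable deviation — NE.
(Down, C): Row can switch to Middle (2.9 → 3). Not NE.
(Down, R): Row can switch to Up (1 → 4.7). Not NE.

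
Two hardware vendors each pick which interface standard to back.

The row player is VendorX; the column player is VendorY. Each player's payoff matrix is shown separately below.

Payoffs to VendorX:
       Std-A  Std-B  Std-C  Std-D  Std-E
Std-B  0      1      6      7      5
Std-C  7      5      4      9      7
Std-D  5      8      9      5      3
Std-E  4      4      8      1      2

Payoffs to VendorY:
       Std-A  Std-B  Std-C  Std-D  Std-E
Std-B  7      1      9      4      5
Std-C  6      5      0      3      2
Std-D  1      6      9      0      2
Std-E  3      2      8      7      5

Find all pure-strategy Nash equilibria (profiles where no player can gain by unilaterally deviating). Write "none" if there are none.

(Std-B, Std-A): VendorX can switch to Std-C (0 → 7). Not NE.
(Std-B, Std-B): VendorX can switch to Std-C (1 → 5). Not NE.
(Std-B, Std-C): VendorX can switch to Std-D (6 → 9). Not NE.
(Std-B, Std-D): VendorX can switch to Std-C (7 → 9). Not NE.
(Std-B, Std-E): VendorX can switch to Std-C (5 → 7). Not NE.
(Std-C, Std-A): VendorX gets 7, best alternative 5; VendorY gets 6, best alternative 5. No profitable deviation — NE.
(Std-C, Std-B): VendorX can switch to Std-D (5 → 8). Not NE.
(Std-C, Std-C): VendorX can switch to Std-B (4 → 6). Not NE.
(Std-C, Std-D): VendorY can switch to Std-A (3 → 6). Not NE.
(Std-C, Std-E): VendorY can switch to Std-A (2 → 6). Not NE.
(Std-D, Std-A): VendorX can switch to Std-C (5 → 7). Not NE.
(Std-D, Std-B): VendorY can switch to Std-C (6 → 9). Not NE.
(Std-D, Std-C): VendorX gets 9, best alternative 8; VendorY gets 9, best alternative 6. No profitable deviation — NE.
(Std-D, Std-D): VendorX can switch to Std-B (5 → 7). Not NE.
(The remaining 6 profiles each have a profitable deviation by the same check.)

The pure Nash equilibria are (Std-C, Std-A), (Std-D, Std-C).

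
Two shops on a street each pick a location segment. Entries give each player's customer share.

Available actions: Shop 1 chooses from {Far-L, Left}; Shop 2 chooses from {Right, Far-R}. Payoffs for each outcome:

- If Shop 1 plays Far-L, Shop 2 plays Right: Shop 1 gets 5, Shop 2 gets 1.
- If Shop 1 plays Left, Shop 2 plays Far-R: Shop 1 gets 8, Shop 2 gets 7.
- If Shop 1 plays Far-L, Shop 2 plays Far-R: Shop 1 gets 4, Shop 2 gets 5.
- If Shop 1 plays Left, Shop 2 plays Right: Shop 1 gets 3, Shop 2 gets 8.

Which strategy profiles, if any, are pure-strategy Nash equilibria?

(Far-L, Right): Shop 2 can switch to Far-R (1 → 5). Not NE.
(Far-L, Far-R): Shop 1 can switch to Left (4 → 8). Not NE.
(Left, Right): Shop 1 can switch to Far-L (3 → 5). Not NE.
(Left, Far-R): Shop 2 can switch to Right (7 → 8). Not NE.

No pure-strategy Nash equilibrium.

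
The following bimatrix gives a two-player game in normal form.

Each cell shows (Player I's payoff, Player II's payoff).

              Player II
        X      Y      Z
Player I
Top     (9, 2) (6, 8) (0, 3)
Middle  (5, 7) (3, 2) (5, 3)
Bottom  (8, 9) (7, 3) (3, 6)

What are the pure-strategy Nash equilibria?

No pure-strategy Nash equilibrium.

Player I against X: payoffs 9, 5, 8 → best response Top.
Player I against Y: payoffs 6, 3, 7 → best response Bottom.
Player I against Z: payoffs 0, 5, 3 → best response Middle.
Player II against Top: payoffs 2, 8, 3 → best response Y.
Player II against Middle: payoffs 7, 2, 3 → best response X.
Player II against Bottom: payoffs 9, 3, 6 → best response X.
No profile is a mutual best response for all players.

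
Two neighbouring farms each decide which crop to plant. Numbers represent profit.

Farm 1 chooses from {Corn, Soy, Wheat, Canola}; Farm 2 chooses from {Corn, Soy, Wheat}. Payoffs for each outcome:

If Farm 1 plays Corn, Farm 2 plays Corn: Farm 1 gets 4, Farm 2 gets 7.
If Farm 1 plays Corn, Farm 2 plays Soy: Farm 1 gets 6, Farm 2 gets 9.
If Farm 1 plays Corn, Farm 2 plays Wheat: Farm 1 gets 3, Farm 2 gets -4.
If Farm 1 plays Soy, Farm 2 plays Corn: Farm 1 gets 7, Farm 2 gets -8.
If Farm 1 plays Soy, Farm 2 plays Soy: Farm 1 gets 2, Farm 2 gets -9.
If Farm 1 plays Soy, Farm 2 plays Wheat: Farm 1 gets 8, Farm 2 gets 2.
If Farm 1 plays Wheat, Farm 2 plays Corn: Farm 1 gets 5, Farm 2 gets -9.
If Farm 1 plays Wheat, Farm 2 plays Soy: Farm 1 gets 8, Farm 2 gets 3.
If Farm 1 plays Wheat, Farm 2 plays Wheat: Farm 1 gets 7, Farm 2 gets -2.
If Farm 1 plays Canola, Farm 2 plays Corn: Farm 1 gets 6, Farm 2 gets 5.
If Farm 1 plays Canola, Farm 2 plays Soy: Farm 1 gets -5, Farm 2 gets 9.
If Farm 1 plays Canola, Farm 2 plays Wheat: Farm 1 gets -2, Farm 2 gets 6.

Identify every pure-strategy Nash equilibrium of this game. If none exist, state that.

Farm 1 against Corn: payoffs 4, 7, 5, 6 → best response Soy.
Farm 1 against Soy: payoffs 6, 2, 8, -5 → best response Wheat.
Farm 1 against Wheat: payoffs 3, 8, 7, -2 → best response Soy.
Farm 2 against Corn: payoffs 7, 9, -4 → best response Soy.
Farm 2 against Soy: payoffs -8, -9, 2 → best response Wheat.
Farm 2 against Wheat: payoffs -9, 3, -2 → best response Soy.
Farm 2 against Canola: payoffs 5, 9, 6 → best response Soy.
Mutual best responses: (Soy, Wheat); (Wheat, Soy).

(Soy, Wheat), (Wheat, Soy)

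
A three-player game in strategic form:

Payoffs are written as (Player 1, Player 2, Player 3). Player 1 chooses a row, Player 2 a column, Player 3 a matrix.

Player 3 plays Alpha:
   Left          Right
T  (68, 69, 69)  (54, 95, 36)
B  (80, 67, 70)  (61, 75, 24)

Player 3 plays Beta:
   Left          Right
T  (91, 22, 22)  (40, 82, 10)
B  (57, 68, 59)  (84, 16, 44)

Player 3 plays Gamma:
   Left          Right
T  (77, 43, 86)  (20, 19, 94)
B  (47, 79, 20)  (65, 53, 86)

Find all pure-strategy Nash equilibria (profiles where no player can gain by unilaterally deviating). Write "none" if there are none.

Pure NE: (T, Left, Gamma)

For each player, find the best response to each opponent profile; mutual best responses are the pure NE.
Player 1 against (Left, Alpha): payoffs 68, 80 → best response B.
Player 1 against (Left, Beta): payoffs 91, 57 → best response T.
Player 1 against (Left, Gamma): payoffs 77, 47 → best response T.
Player 1 against (Right, Alpha): payoffs 54, 61 → best response B.
Player 1 against (Right, Beta): payoffs 40, 84 → best response B.
Player 1 against (Right, Gamma): payoffs 20, 65 → best response B.
Player 2 against (T, Alpha): payoffs 69, 95 → best response Right.
Player 2 against (T, Beta): payoffs 22, 82 → best response Right.
Player 2 against (T, Gamma): payoffs 43, 19 → best response Left.
Player 2 against (B, Alpha): payoffs 67, 75 → best response Right.
Player 2 against (B, Beta): payoffs 68, 16 → best response Left.
Player 2 against (B, Gamma): payoffs 79, 53 → best response Left.
Player 3 against (T, Left): payoffs 69, 22, 86 → best response Gamma.
Player 3 against (T, Right): payoffs 36, 10, 94 → best response Gamma.
Player 3 against (B, Left): payoffs 70, 59, 20 → best response Alpha.
Player 3 against (B, Right): payoffs 24, 44, 86 → best response Gamma.
Mutual best responses: (T, Left, Gamma).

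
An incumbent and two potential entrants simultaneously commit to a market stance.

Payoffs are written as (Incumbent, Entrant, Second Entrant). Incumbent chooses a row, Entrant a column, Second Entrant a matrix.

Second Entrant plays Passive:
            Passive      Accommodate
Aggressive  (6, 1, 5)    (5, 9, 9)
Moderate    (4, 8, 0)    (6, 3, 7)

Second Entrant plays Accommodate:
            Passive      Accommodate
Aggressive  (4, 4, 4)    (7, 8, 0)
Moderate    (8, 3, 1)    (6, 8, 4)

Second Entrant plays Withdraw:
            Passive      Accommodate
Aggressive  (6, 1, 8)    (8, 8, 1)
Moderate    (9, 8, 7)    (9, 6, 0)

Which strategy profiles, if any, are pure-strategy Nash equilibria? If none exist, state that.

(Moderate, Passive, Withdraw)

Check each profile: it is a Nash equilibrium iff no player can strictly gain by switching unilaterally.
(Aggressive, Passive, Passive): Entrant can switch to Accommodate (1 → 9). Not NE.
(Aggressive, Passive, Accommodate): Incumbent can switch to Moderate (4 → 8). Not NE.
(Aggressive, Passive, Withdraw): Incumbent can switch to Moderate (6 → 9). Not NE.
(Aggressive, Accommodate, Passive): Incumbent can switch to Moderate (5 → 6). Not NE.
(Aggressive, Accommodate, Accommodate): Second Entrant can switch to Passive (0 → 9). Not NE.
(Aggressive, Accommodate, Withdraw): Incumbent can switch to Moderate (8 → 9). Not NE.
(Moderate, Passive, Withdraw): Incumbent gets 9, best alternative 6; Entrant gets 8, best alternative 6; Second Entrant gets 7, best alternative 1. No profitable deviation — NE.
(The remaining 5 profiles each have a profitable deviation by the same check.)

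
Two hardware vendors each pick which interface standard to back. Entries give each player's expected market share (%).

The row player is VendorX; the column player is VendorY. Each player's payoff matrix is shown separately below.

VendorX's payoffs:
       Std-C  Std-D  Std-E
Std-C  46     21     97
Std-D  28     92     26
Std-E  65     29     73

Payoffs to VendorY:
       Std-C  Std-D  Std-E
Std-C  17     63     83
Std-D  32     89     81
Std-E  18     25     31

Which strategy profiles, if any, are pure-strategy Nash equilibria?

VendorX against Std-C: payoffs 46, 28, 65 → best response Std-E.
VendorX against Std-D: payoffs 21, 92, 29 → best response Std-D.
VendorX against Std-E: payoffs 97, 26, 73 → best response Std-C.
VendorY against Std-C: payoffs 17, 63, 83 → best response Std-E.
VendorY against Std-D: payoffs 32, 89, 81 → best response Std-D.
VendorY against Std-E: payoffs 18, 25, 31 → best response Std-E.
Mutual best responses: (Std-C, Std-E); (Std-D, Std-D).

Pure-strategy Nash equilibria: (Std-C, Std-E) and (Std-D, Std-D)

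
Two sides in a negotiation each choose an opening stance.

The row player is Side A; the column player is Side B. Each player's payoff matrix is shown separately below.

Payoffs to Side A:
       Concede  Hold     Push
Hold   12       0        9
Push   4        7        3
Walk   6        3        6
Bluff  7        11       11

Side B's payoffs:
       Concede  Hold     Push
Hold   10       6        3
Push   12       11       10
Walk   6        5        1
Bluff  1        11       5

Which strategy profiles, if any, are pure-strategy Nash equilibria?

(Hold, Concede) and (Bluff, Hold)

(Hold, Concede): Side A gets 12, best alternative 7; Side B gets 10, best alternative 6. No profitable deviation — NE.
(Hold, Hold): Side A can switch to Push (0 → 7). Not NE.
(Hold, Push): Side A can switch to Bluff (9 → 11). Not NE.
(Push, Concede): Side A can switch to Hold (4 → 12). Not NE.
(Push, Hold): Side A can switch to Bluff (7 → 11). Not NE.
(Push, Push): Side A can switch to Hold (3 → 9). Not NE.
(Walk, Concede): Side A can switch to Hold (6 → 12). Not NE.
(Walk, Hold): Side A can switch to Push (3 → 7). Not NE.
(Walk, Push): Side A can switch to Hold (6 → 9). Not NE.
(Bluff, Hold): Side A gets 11, best alternative 7; Side B gets 11, best alternative 5. No profitable deviation — NE.
(The remaining 2 profiles each have a profitable deviation by the same check.)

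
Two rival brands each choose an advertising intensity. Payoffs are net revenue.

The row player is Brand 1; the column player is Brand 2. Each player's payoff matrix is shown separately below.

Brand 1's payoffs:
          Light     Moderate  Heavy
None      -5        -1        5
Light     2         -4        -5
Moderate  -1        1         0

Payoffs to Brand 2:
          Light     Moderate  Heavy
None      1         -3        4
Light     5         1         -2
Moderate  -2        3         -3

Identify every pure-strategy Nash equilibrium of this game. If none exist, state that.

Pure-strategy Nash equilibria: (None, Heavy), (Light, Light), (Moderate, Moderate)

Brand 1 against Light: payoffs -5, 2, -1 → best response Light.
Brand 1 against Moderate: payoffs -1, -4, 1 → best response Moderate.
Brand 1 against Heavy: payoffs 5, -5, 0 → best response None.
Brand 2 against None: payoffs 1, -3, 4 → best response Heavy.
Brand 2 against Light: payoffs 5, 1, -2 → best response Light.
Brand 2 against Moderate: payoffs -2, 3, -3 → best response Moderate.
Mutual best responses: (None, Heavy); (Light, Light); (Moderate, Moderate).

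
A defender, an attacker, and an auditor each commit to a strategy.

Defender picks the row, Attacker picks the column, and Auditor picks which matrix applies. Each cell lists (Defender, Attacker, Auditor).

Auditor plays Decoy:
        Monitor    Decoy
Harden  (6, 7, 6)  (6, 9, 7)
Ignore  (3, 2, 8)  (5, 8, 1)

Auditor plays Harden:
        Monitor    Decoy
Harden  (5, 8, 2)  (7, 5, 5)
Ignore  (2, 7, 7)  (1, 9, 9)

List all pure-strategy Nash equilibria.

The unique pure-strategy Nash equilibrium is (Harden, Decoy, Decoy).

Mark each player's best response to every combination of opponents' strategies; a profile where every player is best-responding is a pure Nash equilibrium.
Defender against (Monitor, Decoy): payoffs 6, 3 → best response Harden.
Defender against (Monitor, Harden): payoffs 5, 2 → best response Harden.
Defender against (Decoy, Decoy): payoffs 6, 5 → best response Harden.
Defender against (Decoy, Harden): payoffs 7, 1 → best response Harden.
Attacker against (Harden, Decoy): payoffs 7, 9 → best response Decoy.
Attacker against (Harden, Harden): payoffs 8, 5 → best response Monitor.
Attacker against (Ignore, Decoy): payoffs 2, 8 → best response Decoy.
Attacker against (Ignore, Harden): payoffs 7, 9 → best response Decoy.
Auditor against (Harden, Monitor): payoffs 6, 2 → best response Decoy.
Auditor against (Harden, Decoy): payoffs 7, 5 → best response Decoy.
Auditor against (Ignore, Monitor): payoffs 8, 7 → best response Decoy.
Auditor against (Ignore, Decoy): payoffs 1, 9 → best response Harden.
Mutual best responses: (Harden, Decoy, Decoy).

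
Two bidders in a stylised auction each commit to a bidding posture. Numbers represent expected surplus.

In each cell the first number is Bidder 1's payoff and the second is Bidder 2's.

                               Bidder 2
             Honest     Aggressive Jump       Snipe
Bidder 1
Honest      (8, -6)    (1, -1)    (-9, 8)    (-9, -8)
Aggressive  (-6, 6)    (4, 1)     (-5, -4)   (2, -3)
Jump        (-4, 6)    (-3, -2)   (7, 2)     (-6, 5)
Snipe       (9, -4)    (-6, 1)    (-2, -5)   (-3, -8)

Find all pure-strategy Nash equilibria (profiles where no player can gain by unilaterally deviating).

There is no pure-strategy Nash equilibrium.

(Honest, Honest): Bidder 1 can switch to Snipe (8 → 9). Not NE.
(Honest, Aggressive): Bidder 1 can switch to Aggressive (1 → 4). Not NE.
(Honest, Jump): Bidder 1 can switch to Aggressive (-9 → -5). Not NE.
(Honest, Snipe): Bidder 1 can switch to Aggressive (-9 → 2). Not NE.
(Aggressive, Honest): Bidder 1 can switch to Honest (-6 → 8). Not NE.
(Aggressive, Aggressive): Bidder 2 can switch to Honest (1 → 6). Not NE.
(Aggressive, Jump): Bidder 1 can switch to Jump (-5 → 7). Not NE.
(Aggressive, Snipe): Bidder 2 can switch to Honest (-3 → 6). Not NE.
(The remaining 8 profiles each have a profitable deviation by the same check.)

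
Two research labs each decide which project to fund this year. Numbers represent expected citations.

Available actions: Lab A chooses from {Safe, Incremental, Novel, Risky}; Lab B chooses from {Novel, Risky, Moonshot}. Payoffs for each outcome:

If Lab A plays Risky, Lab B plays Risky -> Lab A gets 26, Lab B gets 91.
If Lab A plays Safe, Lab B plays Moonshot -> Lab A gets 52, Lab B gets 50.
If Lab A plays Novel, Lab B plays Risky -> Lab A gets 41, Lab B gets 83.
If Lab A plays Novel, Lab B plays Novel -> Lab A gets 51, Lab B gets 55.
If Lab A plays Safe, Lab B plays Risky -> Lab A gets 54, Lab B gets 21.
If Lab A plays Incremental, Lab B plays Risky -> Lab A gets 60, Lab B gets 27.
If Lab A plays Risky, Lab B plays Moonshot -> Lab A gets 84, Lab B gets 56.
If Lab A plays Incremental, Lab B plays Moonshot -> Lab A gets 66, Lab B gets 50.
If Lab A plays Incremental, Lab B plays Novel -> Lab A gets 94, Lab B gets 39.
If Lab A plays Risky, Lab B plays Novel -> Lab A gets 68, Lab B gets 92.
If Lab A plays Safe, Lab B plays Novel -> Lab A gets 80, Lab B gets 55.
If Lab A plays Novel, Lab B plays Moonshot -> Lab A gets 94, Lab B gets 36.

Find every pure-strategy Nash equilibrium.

This game has no pure Nash equilibrium.

Mark each player's best response to every combination of opponents' strategies; a profile where every player is best-responding is a pure Nash equilibrium.
Lab A against Novel: payoffs 80, 94, 51, 68 → best response Incremental.
Lab A against Risky: payoffs 54, 60, 41, 26 → best response Incremental.
Lab A against Moonshot: payoffs 52, 66, 94, 84 → best response Novel.
Lab B against Safe: payoffs 55, 21, 50 → best response Novel.
Lab B against Incremental: payoffs 39, 27, 50 → best response Moonshot.
Lab B against Novel: payoffs 55, 83, 36 → best response Risky.
Lab B against Risky: payoffs 92, 91, 56 → best response Novel.
No profile is a mutual best response for all players.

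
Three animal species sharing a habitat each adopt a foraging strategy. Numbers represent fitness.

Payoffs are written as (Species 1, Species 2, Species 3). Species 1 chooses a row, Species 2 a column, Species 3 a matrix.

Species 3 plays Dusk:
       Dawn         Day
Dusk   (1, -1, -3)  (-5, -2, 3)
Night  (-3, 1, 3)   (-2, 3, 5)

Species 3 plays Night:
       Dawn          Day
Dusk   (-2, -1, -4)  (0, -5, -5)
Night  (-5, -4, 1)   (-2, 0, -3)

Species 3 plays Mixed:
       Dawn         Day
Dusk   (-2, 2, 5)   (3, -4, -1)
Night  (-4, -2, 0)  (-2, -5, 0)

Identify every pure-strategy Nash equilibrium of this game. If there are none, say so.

The pure Nash equilibria are (Dusk, Dawn, Mixed), (Night, Day, Dusk).

For each player, find the best response to each opponent profile; mutual best responses are the pure NE.
Species 1 against (Dawn, Dusk): payoffs 1, -3 → best response Dusk.
Species 1 against (Dawn, Night): payoffs -2, -5 → best response Dusk.
Species 1 against (Dawn, Mixed): payoffs -2, -4 → best response Dusk.
Species 1 against (Day, Dusk): payoffs -5, -2 → best response Night.
Species 1 against (Day, Night): payoffs 0, -2 → best response Dusk.
Species 1 against (Day, Mixed): payoffs 3, -2 → best response Dusk.
Species 2 against (Dusk, Dusk): payoffs -1, -2 → best response Dawn.
Species 2 against (Dusk, Night): payoffs -1, -5 → best response Dawn.
Species 2 against (Dusk, Mixed): payoffs 2, -4 → best response Dawn.
Species 2 against (Night, Dusk): payoffs 1, 3 → best response Day.
Species 2 against (Night, Night): payoffs -4, 0 → best response Day.
Species 2 against (Night, Mixed): payoffs -2, -5 → best response Dawn.
Species 3 against (Dusk, Dawn): payoffs -3, -4, 5 → best response Mixed.
Species 3 against (Dusk, Day): payoffs 3, -5, -1 → best response Dusk.
Species 3 against (Night, Dawn): payoffs 3, 1, 0 → best response Dusk.
Species 3 against (Night, Day): payoffs 5, -3, 0 → best response Dusk.
Mutual best responses: (Dusk, Dawn, Mixed); (Night, Day, Dusk).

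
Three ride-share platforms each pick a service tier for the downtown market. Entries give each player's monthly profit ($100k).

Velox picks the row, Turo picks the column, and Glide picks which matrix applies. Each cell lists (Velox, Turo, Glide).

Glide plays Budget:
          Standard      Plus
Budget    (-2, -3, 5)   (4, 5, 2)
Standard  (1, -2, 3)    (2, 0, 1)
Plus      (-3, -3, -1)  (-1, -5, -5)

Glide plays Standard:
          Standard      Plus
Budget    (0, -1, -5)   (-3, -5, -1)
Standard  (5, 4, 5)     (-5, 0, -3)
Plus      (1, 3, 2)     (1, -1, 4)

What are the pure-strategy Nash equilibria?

Velox against (Standard, Budget): payoffs -2, 1, -3 → best response Standard.
Velox against (Standard, Standard): payoffs 0, 5, 1 → best response Standard.
Velox against (Plus, Budget): payoffs 4, 2, -1 → best response Budget.
Velox against (Plus, Standard): payoffs -3, -5, 1 → best response Plus.
Turo against (Budget, Budget): payoffs -3, 5 → best response Plus.
Turo against (Budget, Standard): payoffs -1, -5 → best response Standard.
Turo against (Standard, Budget): payoffs -2, 0 → best response Plus.
Turo against (Standard, Standard): payoffs 4, 0 → best response Standard.
Turo against (Plus, Budget): payoffs -3, -5 → best response Standard.
Turo against (Plus, Standard): payoffs 3, -1 → best response Standard.
Glide against (Budget, Standard): payoffs 5, -5 → best response Budget.
Glide against (Budget, Plus): payoffs 2, -1 → best response Budget.
Glide against (Standard, Standard): payoffs 3, 5 → best response Standard.
Glide against (Standard, Plus): payoffs 1, -3 → best response Budget.
Glide against (Plus, Standard): payoffs -1, 2 → best response Standard.
Glide against (Plus, Plus): payoffs -5, 4 → best response Standard.
Mutual best responses: (Budget, Plus, Budget); (Standard, Standard, Standard).

(Budget, Plus, Budget) and (Standard, Standard, Standard)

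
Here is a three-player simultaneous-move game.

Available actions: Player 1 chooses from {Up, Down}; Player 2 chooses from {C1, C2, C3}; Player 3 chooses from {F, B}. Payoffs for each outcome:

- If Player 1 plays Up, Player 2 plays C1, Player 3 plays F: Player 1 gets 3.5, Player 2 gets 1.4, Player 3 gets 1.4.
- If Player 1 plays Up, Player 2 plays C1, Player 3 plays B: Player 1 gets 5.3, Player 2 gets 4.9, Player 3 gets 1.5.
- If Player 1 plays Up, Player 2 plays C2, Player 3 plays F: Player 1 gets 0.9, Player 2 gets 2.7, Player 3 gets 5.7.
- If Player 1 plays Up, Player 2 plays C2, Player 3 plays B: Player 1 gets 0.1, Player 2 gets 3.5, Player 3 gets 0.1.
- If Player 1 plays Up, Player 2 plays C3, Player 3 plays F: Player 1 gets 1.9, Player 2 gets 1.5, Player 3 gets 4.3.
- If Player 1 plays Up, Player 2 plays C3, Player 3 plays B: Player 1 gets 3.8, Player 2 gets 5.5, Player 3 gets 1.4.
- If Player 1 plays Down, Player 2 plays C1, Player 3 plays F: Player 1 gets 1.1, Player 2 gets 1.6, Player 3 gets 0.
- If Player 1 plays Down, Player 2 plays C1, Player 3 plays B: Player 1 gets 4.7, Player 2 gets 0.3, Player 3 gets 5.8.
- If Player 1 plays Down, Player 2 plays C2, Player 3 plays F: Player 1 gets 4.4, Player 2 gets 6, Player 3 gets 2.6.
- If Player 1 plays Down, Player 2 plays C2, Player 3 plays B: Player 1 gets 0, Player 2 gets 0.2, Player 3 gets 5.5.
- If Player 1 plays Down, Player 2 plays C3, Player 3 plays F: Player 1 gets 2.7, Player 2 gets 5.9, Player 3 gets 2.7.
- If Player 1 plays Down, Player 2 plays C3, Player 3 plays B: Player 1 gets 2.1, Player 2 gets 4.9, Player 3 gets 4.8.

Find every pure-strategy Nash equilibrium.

For each strategy profile, look for a profitable unilateral deviation.
(Up, C1, F): Player 2 can switch to C2 (1.4 → 2.7). Not NE.
(Up, C1, B): Player 2 can switch to C3 (4.9 → 5.5). Not NE.
(Up, C2, F): Player 1 can switch to Down (0.9 → 4.4). Not NE.
(Up, C2, B): Player 2 can switch to C1 (3.5 → 4.9). Not NE.
(Up, C3, F): Player 1 can switch to Down (1.9 → 2.7). Not NE.
(Up, C3, B): Player 3 can switch to F (1.4 → 4.3). Not NE.
(Down, C1, F): Player 1 can switch to Up (1.1 → 3.5). Not NE.
(Down, C1, B): Player 1 can switch to Up (4.7 → 5.3). Not NE.
(The remaining 4 profiles each have a profitable deviation by the same check.)

none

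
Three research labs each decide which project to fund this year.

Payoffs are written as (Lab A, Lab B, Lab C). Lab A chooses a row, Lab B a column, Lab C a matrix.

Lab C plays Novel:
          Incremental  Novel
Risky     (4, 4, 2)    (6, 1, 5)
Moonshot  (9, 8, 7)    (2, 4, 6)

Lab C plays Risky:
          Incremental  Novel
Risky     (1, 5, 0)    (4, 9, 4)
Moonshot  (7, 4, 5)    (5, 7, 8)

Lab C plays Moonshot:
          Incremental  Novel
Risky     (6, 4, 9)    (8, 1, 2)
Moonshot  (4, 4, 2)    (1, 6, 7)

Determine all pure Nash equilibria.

The pure Nash equilibria are (Risky, Incremental, Moonshot) and (Moonshot, Incremental, Novel) and (Moonshot, Novel, Risky).

Lab A against (Incremental, Novel): payoffs 4, 9 → best response Moonshot.
Lab A against (Incremental, Risky): payoffs 1, 7 → best response Moonshot.
Lab A against (Incremental, Moonshot): payoffs 6, 4 → best response Risky.
Lab A against (Novel, Novel): payoffs 6, 2 → best response Risky.
Lab A against (Novel, Risky): payoffs 4, 5 → best response Moonshot.
Lab A against (Novel, Moonshot): payoffs 8, 1 → best response Risky.
Lab B against (Risky, Novel): payoffs 4, 1 → best response Incremental.
Lab B against (Risky, Risky): payoffs 5, 9 → best response Novel.
Lab B against (Risky, Moonshot): payoffs 4, 1 → best response Incremental.
Lab B against (Moonshot, Novel): payoffs 8, 4 → best response Incremental.
Lab B against (Moonshot, Risky): payoffs 4, 7 → best response Novel.
Lab B against (Moonshot, Moonshot): payoffs 4, 6 → best response Novel.
Lab C against (Risky, Incremental): payoffs 2, 0, 9 → best response Moonshot.
Lab C against (Risky, Novel): payoffs 5, 4, 2 → best response Novel.
Lab C against (Moonshot, Incremental): payoffs 7, 5, 2 → best response Novel.
Lab C against (Moonshot, Novel): payoffs 6, 8, 7 → best response Risky.
Mutual best responses: (Risky, Incremental, Moonshot); (Moonshot, Incremental, Novel); (Moonshot, Novel, Risky).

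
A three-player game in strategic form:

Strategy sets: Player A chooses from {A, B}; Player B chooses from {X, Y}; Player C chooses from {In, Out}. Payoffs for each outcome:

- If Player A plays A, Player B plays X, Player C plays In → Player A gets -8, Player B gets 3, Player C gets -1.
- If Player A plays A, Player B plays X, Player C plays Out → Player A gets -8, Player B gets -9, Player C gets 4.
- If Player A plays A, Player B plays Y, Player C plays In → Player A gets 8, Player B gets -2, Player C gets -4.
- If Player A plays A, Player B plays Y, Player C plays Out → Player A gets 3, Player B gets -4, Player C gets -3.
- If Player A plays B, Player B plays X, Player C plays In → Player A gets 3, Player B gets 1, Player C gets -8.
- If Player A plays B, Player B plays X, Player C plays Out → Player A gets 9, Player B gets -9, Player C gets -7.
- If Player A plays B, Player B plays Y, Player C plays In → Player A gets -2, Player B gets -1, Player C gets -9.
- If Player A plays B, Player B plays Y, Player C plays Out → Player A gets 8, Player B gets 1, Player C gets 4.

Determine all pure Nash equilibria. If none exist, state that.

(A, X, In): Player A can switch to B (-8 → 3). Not NE.
(A, X, Out): Player A can switch to B (-8 → 9). Not NE.
(A, Y, In): Player B can switch to X (-2 → 3). Not NE.
(A, Y, Out): Player A can switch to B (3 → 8). Not NE.
(B, X, In): Player C can switch to Out (-8 → -7). Not NE.
(B, X, Out): Player B can switch to Y (-9 → 1). Not NE.
(B, Y, In): Player A can switch to A (-2 → 8). Not NE.
(B, Y, Out): Player A gets 8, best alternative 3; Player B gets 1, best alternative -9; Player C gets 4, best alternative -9. No profitable deviation — NE.

Pure NE: (B, Y, Out)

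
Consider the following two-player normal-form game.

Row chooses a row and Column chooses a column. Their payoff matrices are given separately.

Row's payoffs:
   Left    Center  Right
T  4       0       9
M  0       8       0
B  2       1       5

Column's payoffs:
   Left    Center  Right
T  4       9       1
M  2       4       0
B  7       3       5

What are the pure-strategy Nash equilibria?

Mark each player's best response to every combination of opponents' strategies; a profile where every player is best-responding is a pure Nash equilibrium.
Row against Left: payoffs 4, 0, 2 → best response T.
Row against Center: payoffs 0, 8, 1 → best response M.
Row against Right: payoffs 9, 0, 5 → best response T.
Column against T: payoffs 4, 9, 1 → best response Center.
Column against M: payoffs 2, 4, 0 → best response Center.
Column against B: payoffs 7, 3, 5 → best response Left.
Mutual best responses: (M, Center).

The unique pure-strategy Nash equilibrium is (M, Center).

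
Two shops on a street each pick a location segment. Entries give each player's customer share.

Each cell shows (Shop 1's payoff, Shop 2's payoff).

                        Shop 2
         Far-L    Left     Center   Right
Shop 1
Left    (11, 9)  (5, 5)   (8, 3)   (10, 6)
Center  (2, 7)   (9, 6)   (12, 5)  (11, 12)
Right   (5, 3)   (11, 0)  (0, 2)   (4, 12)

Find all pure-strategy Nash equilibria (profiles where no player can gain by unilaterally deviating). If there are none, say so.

(Left, Far-L), (Center, Right)

(Left, Far-L): Shop 1 gets 11, best alternative 5; Shop 2 gets 9, best alternative 6. No profitable deviation — NE.
(Left, Left): Shop 1 can switch to Center (5 → 9). Not NE.
(Left, Center): Shop 1 can switch to Center (8 → 12). Not NE.
(Left, Right): Shop 1 can switch to Center (10 → 11). Not NE.
(Center, Far-L): Shop 1 can switch to Left (2 → 11). Not NE.
(Center, Left): Shop 1 can switch to Right (9 → 11). Not NE.
(Center, Center): Shop 2 can switch to Far-L (5 → 7). Not NE.
(Center, Right): Shop 1 gets 11, best alternative 10; Shop 2 gets 12, best alternative 7. No profitable deviation — NE.
(Right, Far-L): Shop 1 can switch to Left (5 → 11). Not NE.
(Right, Left): Shop 2 can switch to Far-L (0 → 3). Not NE.
(Right, Center): Shop 1 can switch to Left (0 → 8). Not NE.
(Right, Right): Shop 1 can switch to Left (4 → 10). Not NE.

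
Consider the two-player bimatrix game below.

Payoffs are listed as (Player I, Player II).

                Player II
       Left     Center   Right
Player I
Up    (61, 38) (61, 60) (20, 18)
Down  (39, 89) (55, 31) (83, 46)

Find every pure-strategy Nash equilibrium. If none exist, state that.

For each strategy profile, look for a profitable unilateral deviation.
(Up, Left): Player II can switch to Center (38 → 60). Not NE.
(Up, Center): Player I gets 61, best alternative 55; Player II gets 60, best alternative 38. No profitable deviation — NE.
(Up, Right): Player I can switch to Down (20 → 83). Not NE.
(Down, Left): Player I can switch to Up (39 → 61). Not NE.
(Down, Center): Player I can switch to Up (55 → 61). Not NE.
(Down, Right): Player II can switch to Left (46 → 89). Not NE.

The unique pure-strategy Nash equilibrium is (Up, Center).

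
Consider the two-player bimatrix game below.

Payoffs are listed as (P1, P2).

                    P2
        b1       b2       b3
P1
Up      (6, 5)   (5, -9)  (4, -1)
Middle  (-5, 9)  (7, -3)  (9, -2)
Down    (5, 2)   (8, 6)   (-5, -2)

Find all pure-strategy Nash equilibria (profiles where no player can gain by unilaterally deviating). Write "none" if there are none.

P1 against b1: payoffs 6, -5, 5 → best response Up.
P1 against b2: payoffs 5, 7, 8 → best response Down.
P1 against b3: payoffs 4, 9, -5 → best response Middle.
P2 against Up: payoffs 5, -9, -1 → best response b1.
P2 against Middle: payoffs 9, -3, -2 → best response b1.
P2 against Down: payoffs 2, 6, -2 → best response b2.
Mutual best responses: (Up, b1); (Down, b2).

(Up, b1), (Down, b2)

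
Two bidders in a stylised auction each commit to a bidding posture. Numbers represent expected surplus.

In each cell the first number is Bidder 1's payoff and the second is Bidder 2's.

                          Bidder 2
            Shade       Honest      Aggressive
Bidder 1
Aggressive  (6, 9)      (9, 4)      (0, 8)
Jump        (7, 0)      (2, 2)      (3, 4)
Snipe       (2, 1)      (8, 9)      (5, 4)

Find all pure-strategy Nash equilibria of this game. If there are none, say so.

There is no pure-strategy Nash equilibrium.

Bidder 1 against Shade: payoffs 6, 7, 2 → best response Jump.
Bidder 1 against Honest: payoffs 9, 2, 8 → best response Aggressive.
Bidder 1 against Aggressive: payoffs 0, 3, 5 → best response Snipe.
Bidder 2 against Aggressive: payoffs 9, 4, 8 → best response Shade.
Bidder 2 against Jump: payoffs 0, 2, 4 → best response Aggressive.
Bidder 2 against Snipe: payoffs 1, 9, 4 → best response Honest.
No profile is a mutual best response for all players.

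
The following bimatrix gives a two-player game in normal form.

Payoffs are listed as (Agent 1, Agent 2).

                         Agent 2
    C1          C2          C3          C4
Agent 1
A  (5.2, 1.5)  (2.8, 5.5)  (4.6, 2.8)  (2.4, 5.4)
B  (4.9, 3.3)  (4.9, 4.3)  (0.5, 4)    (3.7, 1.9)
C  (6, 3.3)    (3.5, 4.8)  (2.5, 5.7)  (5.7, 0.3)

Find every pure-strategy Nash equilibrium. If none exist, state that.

Pure NE: (B, C2)

(A, C1): Agent 1 can switch to C (5.2 → 6). Not NE.
(A, C2): Agent 1 can switch to B (2.8 → 4.9). Not NE.
(A, C3): Agent 2 can switch to C2 (2.8 → 5.5). Not NE.
(A, C4): Agent 1 can switch to B (2.4 → 3.7). Not NE.
(B, C1): Agent 1 can switch to A (4.9 → 5.2). Not NE.
(B, C2): Agent 1 gets 4.9, best alternative 3.5; Agent 2 gets 4.3, best alternative 4. No profitable deviation — NE.
(B, C3): Agent 1 can switch to A (0.5 → 4.6). Not NE.
(B, C4): Agent 1 can switch to C (3.7 → 5.7). Not NE.
(C, C1): Agent 2 can switch to C2 (3.3 → 4.8). Not NE.
(The remaining 3 profiles each have a profitable deviation by the same check.)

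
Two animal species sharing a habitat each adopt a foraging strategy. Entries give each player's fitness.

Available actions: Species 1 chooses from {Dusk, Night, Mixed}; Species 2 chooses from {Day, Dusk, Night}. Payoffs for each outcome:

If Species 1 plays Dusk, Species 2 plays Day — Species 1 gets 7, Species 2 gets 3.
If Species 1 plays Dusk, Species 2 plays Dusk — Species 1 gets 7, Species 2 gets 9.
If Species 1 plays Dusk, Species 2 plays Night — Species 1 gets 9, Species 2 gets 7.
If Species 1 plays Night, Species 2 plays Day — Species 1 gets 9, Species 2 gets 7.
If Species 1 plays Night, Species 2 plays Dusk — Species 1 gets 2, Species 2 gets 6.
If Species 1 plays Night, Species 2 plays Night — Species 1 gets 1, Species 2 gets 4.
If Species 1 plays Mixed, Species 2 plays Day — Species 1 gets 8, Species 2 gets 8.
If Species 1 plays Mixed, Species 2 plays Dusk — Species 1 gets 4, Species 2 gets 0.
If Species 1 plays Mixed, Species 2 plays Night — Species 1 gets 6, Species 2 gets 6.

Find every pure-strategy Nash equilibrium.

Mark each player's best response to every combination of opponents' strategies; a profile where every player is best-responding is a pure Nash equilibrium.
Species 1 against Day: payoffs 7, 9, 8 → best response Night.
Species 1 against Dusk: payoffs 7, 2, 4 → best response Dusk.
Species 1 against Night: payoffs 9, 1, 6 → best response Dusk.
Species 2 against Dusk: payoffs 3, 9, 7 → best response Dusk.
Species 2 against Night: payoffs 7, 6, 4 → best response Day.
Species 2 against Mixed: payoffs 8, 0, 6 → best response Day.
Mutual best responses: (Dusk, Dusk); (Night, Day).

(Dusk, Dusk); (Night, Day)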